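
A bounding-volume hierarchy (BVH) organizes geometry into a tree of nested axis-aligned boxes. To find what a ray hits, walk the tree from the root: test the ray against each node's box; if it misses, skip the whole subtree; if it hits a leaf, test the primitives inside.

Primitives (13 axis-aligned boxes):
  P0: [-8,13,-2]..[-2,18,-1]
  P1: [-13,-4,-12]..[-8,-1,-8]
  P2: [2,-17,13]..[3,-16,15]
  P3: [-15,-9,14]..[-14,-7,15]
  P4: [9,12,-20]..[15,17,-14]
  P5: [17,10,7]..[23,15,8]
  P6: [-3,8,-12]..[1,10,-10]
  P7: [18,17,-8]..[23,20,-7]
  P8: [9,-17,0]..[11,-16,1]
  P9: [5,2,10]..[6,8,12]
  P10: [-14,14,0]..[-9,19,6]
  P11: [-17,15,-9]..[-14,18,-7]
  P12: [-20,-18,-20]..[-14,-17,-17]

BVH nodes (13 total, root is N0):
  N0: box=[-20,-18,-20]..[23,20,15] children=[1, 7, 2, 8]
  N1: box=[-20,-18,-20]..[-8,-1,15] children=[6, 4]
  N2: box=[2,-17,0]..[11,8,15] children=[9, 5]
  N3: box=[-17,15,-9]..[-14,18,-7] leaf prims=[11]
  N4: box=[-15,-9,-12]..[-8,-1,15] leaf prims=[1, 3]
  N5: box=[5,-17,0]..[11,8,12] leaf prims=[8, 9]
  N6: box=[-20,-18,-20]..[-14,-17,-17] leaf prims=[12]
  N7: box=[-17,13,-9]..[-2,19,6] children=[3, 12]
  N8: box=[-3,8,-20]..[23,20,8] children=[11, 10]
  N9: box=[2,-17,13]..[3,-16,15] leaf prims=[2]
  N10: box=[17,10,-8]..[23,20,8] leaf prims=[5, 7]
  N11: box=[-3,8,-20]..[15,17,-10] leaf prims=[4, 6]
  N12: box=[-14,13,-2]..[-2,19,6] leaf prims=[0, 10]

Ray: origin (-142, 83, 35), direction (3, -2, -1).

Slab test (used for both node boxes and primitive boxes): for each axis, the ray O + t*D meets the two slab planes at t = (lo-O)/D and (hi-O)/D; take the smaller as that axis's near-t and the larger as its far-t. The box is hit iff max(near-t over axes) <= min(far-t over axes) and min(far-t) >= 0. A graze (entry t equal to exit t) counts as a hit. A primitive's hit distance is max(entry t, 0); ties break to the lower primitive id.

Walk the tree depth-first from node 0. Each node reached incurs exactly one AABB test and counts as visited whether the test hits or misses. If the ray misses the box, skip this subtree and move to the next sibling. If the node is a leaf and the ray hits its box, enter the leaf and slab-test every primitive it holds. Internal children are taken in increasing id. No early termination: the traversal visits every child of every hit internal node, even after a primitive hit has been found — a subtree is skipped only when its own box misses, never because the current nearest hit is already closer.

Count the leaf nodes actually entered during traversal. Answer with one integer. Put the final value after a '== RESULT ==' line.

Trace the traversal:
N0 x:[122/3,55] y:[63/2,101/2] z:[20,55] -> hit [122/3,101/2], descend [1, 2, 7, 8]
  N1 x:[122/3,134/3] y:[42,101/2] z:[20,55] -> hit [42,134/3], descend [4, 6]
    N4 x:[127/3,134/3] y:[42,46] z:[20,47] -> hit [127/3,134/3] leaf, test {P1@t=43, P3(miss)}
    N6 x:[122/3,128/3] y:[50,101/2] z:[52,55] -> miss, prune
  N2 x:[48,51] y:[75/2,50] z:[20,35] -> miss, prune
  N7 x:[125/3,140/3] y:[32,35] z:[29,44] -> miss, prune
  N8 x:[139/3,55] y:[63/2,75/2] z:[27,55] -> miss, prune

order=[0, 1, 4, 6, 2, 7, 8]  |boxes|=7  |leaves|=1  hit=P1

== RESULT ==
1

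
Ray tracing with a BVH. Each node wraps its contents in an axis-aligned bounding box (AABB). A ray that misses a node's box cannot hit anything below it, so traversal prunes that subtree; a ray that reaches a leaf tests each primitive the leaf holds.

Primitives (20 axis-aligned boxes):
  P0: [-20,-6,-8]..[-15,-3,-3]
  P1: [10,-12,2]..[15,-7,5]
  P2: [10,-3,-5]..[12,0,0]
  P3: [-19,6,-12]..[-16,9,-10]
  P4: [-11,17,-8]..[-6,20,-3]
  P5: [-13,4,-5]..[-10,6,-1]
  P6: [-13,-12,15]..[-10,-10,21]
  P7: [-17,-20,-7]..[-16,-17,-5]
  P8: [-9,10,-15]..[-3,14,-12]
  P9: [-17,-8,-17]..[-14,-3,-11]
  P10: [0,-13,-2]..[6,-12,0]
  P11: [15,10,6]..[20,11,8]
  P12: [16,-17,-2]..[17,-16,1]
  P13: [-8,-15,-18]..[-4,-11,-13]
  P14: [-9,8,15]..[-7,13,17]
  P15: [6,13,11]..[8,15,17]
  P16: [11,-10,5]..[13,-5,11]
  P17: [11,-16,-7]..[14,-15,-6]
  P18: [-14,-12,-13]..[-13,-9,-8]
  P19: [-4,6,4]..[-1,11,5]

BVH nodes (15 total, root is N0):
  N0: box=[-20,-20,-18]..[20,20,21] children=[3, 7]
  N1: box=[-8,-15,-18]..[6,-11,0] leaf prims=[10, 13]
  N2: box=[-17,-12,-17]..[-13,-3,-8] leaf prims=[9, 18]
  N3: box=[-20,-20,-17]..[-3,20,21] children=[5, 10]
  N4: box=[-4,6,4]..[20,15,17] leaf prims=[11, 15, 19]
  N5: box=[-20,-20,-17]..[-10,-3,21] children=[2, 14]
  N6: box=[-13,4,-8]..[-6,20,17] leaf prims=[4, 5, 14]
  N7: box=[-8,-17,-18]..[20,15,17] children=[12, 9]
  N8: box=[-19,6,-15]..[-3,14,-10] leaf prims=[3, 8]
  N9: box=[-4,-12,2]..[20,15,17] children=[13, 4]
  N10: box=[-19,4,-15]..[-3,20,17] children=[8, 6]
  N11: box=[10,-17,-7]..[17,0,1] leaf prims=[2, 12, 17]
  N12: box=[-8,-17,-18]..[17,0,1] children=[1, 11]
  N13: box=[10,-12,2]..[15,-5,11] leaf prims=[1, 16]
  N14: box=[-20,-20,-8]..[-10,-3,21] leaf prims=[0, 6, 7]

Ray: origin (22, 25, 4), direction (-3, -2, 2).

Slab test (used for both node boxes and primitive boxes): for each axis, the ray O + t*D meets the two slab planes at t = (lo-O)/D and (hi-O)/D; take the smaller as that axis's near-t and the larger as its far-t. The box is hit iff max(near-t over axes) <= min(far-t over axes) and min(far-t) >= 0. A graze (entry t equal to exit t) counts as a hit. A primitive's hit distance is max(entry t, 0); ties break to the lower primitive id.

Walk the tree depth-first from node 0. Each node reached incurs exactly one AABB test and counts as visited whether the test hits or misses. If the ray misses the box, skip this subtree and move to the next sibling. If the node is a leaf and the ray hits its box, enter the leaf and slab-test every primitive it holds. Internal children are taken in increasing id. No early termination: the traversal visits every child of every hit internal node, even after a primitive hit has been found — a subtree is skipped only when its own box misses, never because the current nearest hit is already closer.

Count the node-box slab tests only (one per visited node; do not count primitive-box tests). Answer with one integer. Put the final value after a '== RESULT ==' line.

Trace the traversal:
N0 x:[2/3,14] y:[5/2,45/2] z:[-11,17/2] -> hit [5/2,17/2], descend [3, 7]
  N3 x:[25/3,14] y:[5/2,45/2] z:[-21/2,17/2] -> hit [25/3,17/2], descend [5, 10]
    N5 x:[32/3,14] y:[14,45/2] z:[-21/2,17/2] -> miss, prune
    N10 x:[25/3,41/3] y:[5/2,21/2] z:[-19/2,13/2] -> miss, prune
  N7 x:[2/3,10] y:[5,21] z:[-11,13/2] -> hit [5,13/2], descend [9, 12]
    N9 x:[2/3,26/3] y:[5,37/2] z:[-1,13/2] -> hit [5,13/2], descend [4, 13]
      N4 x:[2/3,26/3] y:[5,19/2] z:[0,13/2] -> hit [5,13/2] leaf, test {P11(miss), P15@t=5, P19(miss)}
      N13 x:[7/3,4] y:[15,37/2] z:[-1,7/2] -> miss, prune
    N12 x:[5/3,10] y:[25/2,21] z:[-11,-3/2] -> miss, prune

order=[0, 3, 5, 10, 7, 9, 4, 13, 12]  |boxes|=9  |leaves|=1  hit=P15

== RESULT ==
9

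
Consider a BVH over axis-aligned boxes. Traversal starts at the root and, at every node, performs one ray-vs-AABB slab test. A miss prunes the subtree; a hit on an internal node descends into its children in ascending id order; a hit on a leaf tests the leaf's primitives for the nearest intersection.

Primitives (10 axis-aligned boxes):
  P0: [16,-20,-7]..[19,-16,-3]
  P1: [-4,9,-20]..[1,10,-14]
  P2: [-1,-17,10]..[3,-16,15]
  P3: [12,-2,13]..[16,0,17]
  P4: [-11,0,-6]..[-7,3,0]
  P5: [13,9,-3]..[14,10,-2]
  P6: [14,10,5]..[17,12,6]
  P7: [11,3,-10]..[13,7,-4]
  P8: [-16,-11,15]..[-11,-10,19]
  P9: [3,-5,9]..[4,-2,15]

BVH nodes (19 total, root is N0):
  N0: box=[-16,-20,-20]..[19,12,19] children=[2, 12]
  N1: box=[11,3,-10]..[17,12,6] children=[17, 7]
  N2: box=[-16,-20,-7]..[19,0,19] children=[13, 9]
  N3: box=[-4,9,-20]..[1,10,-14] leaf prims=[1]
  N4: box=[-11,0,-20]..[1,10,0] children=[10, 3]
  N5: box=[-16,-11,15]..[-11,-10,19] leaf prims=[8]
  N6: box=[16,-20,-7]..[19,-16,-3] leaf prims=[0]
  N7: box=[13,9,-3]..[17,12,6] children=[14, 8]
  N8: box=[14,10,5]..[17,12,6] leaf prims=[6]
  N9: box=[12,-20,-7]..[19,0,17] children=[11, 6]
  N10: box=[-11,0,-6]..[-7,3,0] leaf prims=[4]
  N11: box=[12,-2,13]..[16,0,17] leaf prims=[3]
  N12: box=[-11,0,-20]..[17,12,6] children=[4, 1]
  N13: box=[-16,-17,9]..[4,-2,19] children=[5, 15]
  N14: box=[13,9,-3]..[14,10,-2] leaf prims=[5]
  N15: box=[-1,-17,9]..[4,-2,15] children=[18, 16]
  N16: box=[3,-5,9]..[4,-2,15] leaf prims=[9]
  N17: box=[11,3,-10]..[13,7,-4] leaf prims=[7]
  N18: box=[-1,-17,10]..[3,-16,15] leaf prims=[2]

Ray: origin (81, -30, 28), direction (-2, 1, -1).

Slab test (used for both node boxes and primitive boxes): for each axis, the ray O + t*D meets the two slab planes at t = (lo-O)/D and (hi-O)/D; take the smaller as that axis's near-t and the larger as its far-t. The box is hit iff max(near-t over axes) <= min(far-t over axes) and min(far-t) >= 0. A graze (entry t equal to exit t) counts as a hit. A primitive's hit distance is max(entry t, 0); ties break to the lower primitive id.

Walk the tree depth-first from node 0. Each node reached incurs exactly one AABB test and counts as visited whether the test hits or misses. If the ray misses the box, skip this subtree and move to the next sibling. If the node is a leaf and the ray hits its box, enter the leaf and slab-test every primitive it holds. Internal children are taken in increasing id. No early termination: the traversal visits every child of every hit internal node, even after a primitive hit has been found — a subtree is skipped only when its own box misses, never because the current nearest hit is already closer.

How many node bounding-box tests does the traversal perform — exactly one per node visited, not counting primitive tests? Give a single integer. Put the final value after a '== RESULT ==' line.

Traverse from the root:
N0 x:[31,97/2] y:[10,42] z:[9,48] -> hit [31,42], descend [2, 12]
  N2 x:[31,97/2] y:[10,30] z:[9,35] -> miss, prune
  N12 x:[32,46] y:[30,42] z:[22,48] -> hit [32,42], descend [1, 4]
    N1 x:[32,35] y:[33,42] z:[22,38] -> hit [33,35], descend [7, 17]
      N7 x:[32,34] y:[39,42] z:[22,31] -> miss, prune
      N17 x:[34,35] y:[33,37] z:[32,38] -> hit [34,35] leaf, test {P7@t=34}
    N4 x:[40,46] y:[30,40] z:[28,48] -> hit [40,40], descend [3, 10]
      N3 x:[40,85/2] y:[39,40] z:[42,48] -> miss, prune
      N10 x:[44,46] y:[30,33] z:[28,34] -> miss, prune

Summary -> nodes [0, 2, 12, 1, 7, 17, 4, 3, 10]; box-tests=9; leaf-entries=1; first=P7

== RESULT ==
9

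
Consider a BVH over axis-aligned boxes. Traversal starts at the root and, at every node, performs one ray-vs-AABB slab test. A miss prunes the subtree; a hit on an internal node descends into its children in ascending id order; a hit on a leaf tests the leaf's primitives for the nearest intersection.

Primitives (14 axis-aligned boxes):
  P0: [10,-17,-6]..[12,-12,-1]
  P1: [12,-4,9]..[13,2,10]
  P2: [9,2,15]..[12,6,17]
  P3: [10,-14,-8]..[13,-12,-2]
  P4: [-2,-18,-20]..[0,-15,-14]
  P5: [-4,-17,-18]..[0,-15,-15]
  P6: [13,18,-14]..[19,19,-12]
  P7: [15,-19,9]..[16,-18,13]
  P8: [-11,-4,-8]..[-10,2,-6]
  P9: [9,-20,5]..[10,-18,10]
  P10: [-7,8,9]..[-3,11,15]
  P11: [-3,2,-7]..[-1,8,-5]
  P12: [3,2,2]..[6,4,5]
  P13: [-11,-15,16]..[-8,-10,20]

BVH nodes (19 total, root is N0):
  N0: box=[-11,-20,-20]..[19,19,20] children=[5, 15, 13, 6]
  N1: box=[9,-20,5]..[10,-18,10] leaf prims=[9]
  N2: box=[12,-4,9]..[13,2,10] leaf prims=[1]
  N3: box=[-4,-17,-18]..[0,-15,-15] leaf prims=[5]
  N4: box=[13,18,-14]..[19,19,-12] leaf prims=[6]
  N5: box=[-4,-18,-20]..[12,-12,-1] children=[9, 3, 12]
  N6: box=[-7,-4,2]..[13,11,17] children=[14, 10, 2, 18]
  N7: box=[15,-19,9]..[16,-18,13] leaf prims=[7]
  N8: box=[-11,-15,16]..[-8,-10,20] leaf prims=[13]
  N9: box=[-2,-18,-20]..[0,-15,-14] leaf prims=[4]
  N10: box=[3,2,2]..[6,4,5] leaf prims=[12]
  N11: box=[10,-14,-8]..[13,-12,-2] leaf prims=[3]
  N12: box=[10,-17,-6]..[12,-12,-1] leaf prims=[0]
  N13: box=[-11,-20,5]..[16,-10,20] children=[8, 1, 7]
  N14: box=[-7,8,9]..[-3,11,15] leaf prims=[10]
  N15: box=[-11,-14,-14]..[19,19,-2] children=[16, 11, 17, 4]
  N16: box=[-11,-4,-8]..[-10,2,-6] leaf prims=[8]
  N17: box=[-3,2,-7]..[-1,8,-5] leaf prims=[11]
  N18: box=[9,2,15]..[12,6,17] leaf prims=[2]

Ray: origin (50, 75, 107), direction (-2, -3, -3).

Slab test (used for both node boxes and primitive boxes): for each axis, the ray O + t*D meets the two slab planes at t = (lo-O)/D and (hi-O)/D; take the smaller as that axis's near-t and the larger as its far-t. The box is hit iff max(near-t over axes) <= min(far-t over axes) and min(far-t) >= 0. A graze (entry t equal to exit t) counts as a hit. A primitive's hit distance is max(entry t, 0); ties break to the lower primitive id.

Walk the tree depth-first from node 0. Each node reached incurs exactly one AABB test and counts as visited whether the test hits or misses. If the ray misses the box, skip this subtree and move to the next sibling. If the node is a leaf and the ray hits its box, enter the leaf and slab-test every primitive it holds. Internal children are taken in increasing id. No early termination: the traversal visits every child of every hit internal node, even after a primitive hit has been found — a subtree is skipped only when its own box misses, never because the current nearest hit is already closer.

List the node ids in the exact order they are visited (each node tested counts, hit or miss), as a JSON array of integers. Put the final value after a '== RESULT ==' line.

Traverse from the root:
N0 x:[31/2,61/2] y:[56/3,95/3] z:[29,127/3] -> hit [29,61/2], descend [5, 6, 13, 15]
  N5 x:[19,27] y:[29,31] z:[36,127/3] -> miss, prune
  N6 x:[37/2,57/2] y:[64/3,79/3] z:[30,35] -> miss, prune
  N13 x:[17,61/2] y:[85/3,95/3] z:[29,34] -> hit [29,61/2], descend [1, 7, 8]
    N1 x:[20,41/2] y:[31,95/3] z:[97/3,34] -> miss, prune
    N7 x:[17,35/2] y:[31,94/3] z:[94/3,98/3] -> miss, prune
    N8 x:[29,61/2] y:[85/3,30] z:[29,91/3] -> hit [29,30] leaf, test {P13@t=29}
  N15 x:[31/2,61/2] y:[56/3,89/3] z:[109/3,121/3] -> miss, prune

8 AABB tests over nodes [0, 5, 6, 13, 1, 7, 8, 15]; 1 leaf entered; closest P13.

== RESULT ==
[0, 5, 6, 13, 1, 7, 8, 15]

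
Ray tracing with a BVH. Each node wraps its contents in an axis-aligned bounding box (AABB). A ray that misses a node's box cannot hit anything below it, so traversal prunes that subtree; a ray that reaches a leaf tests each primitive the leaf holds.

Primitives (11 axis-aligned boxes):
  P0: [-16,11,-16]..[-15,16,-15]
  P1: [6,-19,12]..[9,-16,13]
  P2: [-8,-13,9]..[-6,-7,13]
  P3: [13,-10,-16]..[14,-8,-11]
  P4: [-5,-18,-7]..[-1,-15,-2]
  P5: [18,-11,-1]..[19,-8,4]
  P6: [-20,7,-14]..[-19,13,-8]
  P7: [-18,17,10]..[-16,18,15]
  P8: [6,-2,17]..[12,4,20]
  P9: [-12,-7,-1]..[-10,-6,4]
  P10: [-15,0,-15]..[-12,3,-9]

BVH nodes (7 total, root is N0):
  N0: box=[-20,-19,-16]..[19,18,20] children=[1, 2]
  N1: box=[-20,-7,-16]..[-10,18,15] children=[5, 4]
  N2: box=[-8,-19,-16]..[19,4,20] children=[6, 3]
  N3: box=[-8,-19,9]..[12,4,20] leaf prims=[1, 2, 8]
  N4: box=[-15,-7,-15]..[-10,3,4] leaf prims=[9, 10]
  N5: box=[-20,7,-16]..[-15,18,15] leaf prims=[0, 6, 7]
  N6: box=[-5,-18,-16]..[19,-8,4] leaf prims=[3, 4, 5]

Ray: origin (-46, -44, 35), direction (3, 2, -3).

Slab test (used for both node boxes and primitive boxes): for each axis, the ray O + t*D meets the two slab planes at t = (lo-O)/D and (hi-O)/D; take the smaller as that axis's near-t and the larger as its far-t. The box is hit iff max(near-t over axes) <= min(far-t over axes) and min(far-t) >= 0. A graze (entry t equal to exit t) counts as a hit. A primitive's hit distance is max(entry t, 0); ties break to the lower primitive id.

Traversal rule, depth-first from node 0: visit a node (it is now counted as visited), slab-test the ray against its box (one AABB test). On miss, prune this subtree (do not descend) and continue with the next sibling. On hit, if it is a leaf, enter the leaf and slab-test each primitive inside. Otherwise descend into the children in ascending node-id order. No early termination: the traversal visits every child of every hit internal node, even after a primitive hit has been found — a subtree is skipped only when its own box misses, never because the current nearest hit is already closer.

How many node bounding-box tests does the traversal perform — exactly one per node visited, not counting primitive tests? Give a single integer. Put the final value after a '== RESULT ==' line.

Walk:
N0 x:[26/3,65/3] y:[25/2,31] z:[5,17] -> hit [25/2,17], descend [1, 2]
  N1 x:[26/3,12] y:[37/2,31] z:[20/3,17] -> miss, prune
  N2 x:[38/3,65/3] y:[25/2,24] z:[5,17] -> hit [38/3,17], descend [3, 6]
    N3 x:[38/3,58/3] y:[25/2,24] z:[5,26/3] -> miss, prune
    N6 x:[41/3,65/3] y:[13,18] z:[31/3,17] -> hit [41/3,17] leaf, test {P3(miss), P4@t=41/3, P5(miss)}

5 AABB tests over nodes [0, 1, 2, 3, 6]; 1 leaf entered; closest P4.

== RESULT ==
5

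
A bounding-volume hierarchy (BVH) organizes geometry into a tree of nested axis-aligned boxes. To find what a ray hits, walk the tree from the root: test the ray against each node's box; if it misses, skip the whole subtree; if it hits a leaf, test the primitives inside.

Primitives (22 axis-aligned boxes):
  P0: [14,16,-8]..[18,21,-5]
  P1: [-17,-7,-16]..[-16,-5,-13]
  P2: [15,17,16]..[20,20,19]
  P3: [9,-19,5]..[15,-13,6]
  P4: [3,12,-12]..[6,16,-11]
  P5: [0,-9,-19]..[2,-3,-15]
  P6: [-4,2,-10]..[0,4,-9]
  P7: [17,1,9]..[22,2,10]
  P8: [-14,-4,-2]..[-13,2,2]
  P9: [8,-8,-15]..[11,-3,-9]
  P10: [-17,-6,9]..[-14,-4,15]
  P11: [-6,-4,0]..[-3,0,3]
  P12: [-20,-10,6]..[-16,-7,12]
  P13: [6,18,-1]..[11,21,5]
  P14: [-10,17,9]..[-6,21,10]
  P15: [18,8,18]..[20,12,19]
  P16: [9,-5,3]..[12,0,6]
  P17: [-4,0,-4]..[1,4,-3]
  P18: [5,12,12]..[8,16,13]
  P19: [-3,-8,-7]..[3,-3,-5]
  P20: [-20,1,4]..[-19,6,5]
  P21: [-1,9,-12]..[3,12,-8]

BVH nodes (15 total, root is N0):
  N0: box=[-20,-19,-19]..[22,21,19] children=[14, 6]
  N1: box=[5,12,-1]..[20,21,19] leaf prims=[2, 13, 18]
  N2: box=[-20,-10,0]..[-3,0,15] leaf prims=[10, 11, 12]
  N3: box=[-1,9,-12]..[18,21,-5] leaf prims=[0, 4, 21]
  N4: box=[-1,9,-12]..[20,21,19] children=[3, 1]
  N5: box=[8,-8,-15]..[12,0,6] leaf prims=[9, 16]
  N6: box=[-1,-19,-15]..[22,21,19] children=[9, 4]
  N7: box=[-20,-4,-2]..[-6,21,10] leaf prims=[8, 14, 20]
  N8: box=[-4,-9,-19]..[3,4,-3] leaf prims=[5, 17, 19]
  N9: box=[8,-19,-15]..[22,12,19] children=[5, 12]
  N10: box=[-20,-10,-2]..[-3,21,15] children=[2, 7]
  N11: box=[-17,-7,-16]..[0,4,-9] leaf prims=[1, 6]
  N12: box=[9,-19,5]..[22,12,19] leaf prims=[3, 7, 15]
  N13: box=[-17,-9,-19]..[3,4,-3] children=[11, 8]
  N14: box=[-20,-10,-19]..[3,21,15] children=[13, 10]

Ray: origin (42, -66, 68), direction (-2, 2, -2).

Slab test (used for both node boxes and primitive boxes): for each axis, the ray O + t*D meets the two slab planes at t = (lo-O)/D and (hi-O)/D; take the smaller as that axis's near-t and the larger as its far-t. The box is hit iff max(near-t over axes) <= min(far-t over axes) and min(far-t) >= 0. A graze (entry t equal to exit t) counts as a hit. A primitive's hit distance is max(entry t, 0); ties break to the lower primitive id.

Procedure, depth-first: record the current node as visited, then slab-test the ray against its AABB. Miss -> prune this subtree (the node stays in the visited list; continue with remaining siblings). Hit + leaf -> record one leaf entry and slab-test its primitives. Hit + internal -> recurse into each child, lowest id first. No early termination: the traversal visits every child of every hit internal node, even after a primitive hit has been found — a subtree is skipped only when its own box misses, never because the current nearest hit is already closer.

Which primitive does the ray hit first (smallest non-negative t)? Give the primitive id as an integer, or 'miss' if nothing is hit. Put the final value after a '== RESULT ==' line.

Trace the traversal:
N0 x:[10,31] y:[47/2,87/2] z:[49/2,87/2] -> hit [49/2,31], descend [6, 14]
  N6 x:[10,43/2] y:[47/2,87/2] z:[49/2,83/2] -> miss, prune
  N14 x:[39/2,31] y:[28,87/2] z:[53/2,87/2] -> hit [28,31], descend [10, 13]
    N10 x:[45/2,31] y:[28,87/2] z:[53/2,35] -> hit [28,31], descend [2, 7]
      N2 x:[45/2,31] y:[28,33] z:[53/2,34] -> hit [28,31] leaf, test {P10(miss), P11(miss), P12@t=29}
      N7 x:[24,31] y:[31,87/2] z:[29,35] -> hit [31,31] leaf, test {P8(miss), P14(miss), P20(miss)}
    N13 x:[39/2,59/2] y:[57/2,35] z:[71/2,87/2] -> miss, prune

Visited [0, 6, 14, 10, 2, 7, 13]. Tests: 7 box, 2 leaf. Nearest: P12.

== RESULT ==
12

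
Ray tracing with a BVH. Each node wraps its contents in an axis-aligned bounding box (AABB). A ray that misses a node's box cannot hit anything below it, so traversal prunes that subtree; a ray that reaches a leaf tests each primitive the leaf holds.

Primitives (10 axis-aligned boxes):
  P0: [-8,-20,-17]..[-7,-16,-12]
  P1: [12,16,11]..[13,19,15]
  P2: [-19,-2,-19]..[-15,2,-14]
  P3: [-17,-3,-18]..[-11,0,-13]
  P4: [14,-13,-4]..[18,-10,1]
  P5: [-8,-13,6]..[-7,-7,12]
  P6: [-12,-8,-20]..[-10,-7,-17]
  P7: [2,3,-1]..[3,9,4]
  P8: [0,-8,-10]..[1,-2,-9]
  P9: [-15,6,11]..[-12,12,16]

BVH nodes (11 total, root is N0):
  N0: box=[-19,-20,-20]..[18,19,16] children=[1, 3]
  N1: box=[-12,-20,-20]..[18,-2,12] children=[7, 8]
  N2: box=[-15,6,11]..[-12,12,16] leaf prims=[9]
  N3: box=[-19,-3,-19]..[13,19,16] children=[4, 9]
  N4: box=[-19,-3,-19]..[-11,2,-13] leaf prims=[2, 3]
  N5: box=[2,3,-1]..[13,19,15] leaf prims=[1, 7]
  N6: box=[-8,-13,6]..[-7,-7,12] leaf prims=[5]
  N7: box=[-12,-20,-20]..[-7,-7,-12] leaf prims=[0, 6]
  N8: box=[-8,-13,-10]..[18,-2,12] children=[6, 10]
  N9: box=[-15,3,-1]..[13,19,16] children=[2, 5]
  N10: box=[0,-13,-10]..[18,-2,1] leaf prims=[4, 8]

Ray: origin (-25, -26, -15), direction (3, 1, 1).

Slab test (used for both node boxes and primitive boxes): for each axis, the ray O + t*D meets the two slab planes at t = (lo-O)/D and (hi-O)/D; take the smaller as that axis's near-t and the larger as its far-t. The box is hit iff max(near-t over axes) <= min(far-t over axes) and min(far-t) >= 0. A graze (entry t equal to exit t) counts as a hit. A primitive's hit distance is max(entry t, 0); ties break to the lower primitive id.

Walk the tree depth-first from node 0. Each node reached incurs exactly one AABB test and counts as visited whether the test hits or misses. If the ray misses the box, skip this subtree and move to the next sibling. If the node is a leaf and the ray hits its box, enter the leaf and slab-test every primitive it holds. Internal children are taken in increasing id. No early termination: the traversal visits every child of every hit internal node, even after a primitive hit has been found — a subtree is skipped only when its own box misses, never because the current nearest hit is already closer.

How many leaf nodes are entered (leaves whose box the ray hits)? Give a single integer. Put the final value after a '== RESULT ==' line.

Walk:
N0 x:[2,43/3] y:[6,45] z:[-5,31] -> hit [6,43/3], descend [1, 3]
  N1 x:[13/3,43/3] y:[6,24] z:[-5,27] -> hit [6,43/3], descend [7, 8]
    N7 x:[13/3,6] y:[6,19] z:[-5,3] -> miss, prune
    N8 x:[17/3,43/3] y:[13,24] z:[5,27] -> hit [13,43/3], descend [6, 10]
      N6 x:[17/3,6] y:[13,19] z:[21,27] -> miss, prune
      N10 x:[25/3,43/3] y:[13,24] z:[5,16] -> hit [13,43/3] leaf, test {P4@t=13, P8(miss)}
  N3 x:[2,38/3] y:[23,45] z:[-4,31] -> miss, prune

Summary -> nodes [0, 1, 7, 8, 6, 10, 3]; box-tests=7; leaf-entries=1; first=P4

== RESULT ==
1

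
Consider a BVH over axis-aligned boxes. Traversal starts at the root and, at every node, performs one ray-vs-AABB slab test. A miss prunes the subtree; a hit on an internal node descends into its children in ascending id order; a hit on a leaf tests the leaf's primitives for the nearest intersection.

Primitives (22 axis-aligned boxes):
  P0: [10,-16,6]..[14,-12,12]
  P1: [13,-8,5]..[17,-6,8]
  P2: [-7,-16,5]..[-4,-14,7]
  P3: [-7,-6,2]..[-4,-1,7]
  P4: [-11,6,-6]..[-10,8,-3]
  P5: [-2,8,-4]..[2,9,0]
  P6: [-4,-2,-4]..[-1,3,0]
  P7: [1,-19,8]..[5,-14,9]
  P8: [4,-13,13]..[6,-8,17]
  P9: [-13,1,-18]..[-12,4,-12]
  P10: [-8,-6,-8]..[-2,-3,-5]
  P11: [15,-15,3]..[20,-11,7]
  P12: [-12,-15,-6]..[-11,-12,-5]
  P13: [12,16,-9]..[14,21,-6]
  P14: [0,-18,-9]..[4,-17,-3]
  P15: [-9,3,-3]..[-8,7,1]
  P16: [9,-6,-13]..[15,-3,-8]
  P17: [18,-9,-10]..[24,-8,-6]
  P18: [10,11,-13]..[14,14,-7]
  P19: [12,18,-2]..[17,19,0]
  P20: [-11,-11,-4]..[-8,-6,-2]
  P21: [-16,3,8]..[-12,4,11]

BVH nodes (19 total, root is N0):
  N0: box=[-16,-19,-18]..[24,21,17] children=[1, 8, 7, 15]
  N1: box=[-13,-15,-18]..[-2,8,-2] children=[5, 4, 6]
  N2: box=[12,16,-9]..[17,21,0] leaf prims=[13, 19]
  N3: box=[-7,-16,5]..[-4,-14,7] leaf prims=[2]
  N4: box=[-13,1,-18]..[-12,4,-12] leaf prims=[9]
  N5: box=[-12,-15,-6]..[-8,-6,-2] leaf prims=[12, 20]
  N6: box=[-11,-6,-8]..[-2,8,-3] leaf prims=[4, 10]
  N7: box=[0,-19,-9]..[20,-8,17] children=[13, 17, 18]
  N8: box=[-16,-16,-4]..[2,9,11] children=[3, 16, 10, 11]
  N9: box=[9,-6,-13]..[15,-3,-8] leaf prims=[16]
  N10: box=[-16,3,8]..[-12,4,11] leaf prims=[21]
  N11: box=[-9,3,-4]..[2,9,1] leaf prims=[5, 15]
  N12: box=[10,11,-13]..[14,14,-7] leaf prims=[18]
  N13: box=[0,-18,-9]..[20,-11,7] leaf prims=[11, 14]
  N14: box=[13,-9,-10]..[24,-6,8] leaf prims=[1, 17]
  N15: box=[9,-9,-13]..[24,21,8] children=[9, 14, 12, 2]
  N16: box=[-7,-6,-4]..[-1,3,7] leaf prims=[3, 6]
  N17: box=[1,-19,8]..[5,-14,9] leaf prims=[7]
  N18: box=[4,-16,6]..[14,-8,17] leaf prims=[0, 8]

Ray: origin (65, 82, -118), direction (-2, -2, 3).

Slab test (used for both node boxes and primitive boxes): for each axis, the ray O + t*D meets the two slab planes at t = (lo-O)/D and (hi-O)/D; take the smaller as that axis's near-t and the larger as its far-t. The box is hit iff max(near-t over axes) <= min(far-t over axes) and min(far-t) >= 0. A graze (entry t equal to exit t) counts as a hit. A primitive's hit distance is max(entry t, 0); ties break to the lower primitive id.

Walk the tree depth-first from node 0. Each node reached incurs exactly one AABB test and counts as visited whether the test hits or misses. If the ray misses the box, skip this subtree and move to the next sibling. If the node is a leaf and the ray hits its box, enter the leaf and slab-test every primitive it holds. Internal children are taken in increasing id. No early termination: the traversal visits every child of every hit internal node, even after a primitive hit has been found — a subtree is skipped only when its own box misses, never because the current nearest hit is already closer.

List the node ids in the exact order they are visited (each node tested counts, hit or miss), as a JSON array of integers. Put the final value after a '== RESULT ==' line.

Walk:
N0 x:[41/2,81/2] y:[61/2,101/2] z:[100/3,45] -> hit [100/3,81/2], descend [1, 7, 8, 15]
  N1 x:[67/2,39] y:[37,97/2] z:[100/3,116/3] -> hit [37,116/3], descend [4, 5, 6]
    N4 x:[77/2,39] y:[39,81/2] z:[100/3,106/3] -> miss, prune
    N5 x:[73/2,77/2] y:[44,97/2] z:[112/3,116/3] -> miss, prune
    N6 x:[67/2,38] y:[37,44] z:[110/3,115/3] -> hit [37,38] leaf, test {P4@t=75/2, P10(miss)}
  N7 x:[45/2,65/2] y:[45,101/2] z:[109/3,45] -> miss, prune
  N8 x:[63/2,81/2] y:[73/2,49] z:[38,43] -> hit [38,81/2], descend [3, 10, 11, 16]
    N3 x:[69/2,36] y:[48,49] z:[41,125/3] -> miss, prune
    N10 x:[77/2,81/2] y:[39,79/2] z:[42,43] -> miss, prune
    N11 x:[63/2,37] y:[73/2,79/2] z:[38,119/3] -> miss, prune
    N16 x:[33,36] y:[79/2,44] z:[38,125/3] -> miss, prune
  N15 x:[41/2,28] y:[61/2,91/2] z:[35,42] -> miss, prune

order=[0, 1, 4, 5, 6, 7, 8, 3, 10, 11, 16, 15]  |boxes|=12  |leaves|=1  hit=P4

== RESULT ==
[0, 1, 4, 5, 6, 7, 8, 3, 10, 11, 16, 15]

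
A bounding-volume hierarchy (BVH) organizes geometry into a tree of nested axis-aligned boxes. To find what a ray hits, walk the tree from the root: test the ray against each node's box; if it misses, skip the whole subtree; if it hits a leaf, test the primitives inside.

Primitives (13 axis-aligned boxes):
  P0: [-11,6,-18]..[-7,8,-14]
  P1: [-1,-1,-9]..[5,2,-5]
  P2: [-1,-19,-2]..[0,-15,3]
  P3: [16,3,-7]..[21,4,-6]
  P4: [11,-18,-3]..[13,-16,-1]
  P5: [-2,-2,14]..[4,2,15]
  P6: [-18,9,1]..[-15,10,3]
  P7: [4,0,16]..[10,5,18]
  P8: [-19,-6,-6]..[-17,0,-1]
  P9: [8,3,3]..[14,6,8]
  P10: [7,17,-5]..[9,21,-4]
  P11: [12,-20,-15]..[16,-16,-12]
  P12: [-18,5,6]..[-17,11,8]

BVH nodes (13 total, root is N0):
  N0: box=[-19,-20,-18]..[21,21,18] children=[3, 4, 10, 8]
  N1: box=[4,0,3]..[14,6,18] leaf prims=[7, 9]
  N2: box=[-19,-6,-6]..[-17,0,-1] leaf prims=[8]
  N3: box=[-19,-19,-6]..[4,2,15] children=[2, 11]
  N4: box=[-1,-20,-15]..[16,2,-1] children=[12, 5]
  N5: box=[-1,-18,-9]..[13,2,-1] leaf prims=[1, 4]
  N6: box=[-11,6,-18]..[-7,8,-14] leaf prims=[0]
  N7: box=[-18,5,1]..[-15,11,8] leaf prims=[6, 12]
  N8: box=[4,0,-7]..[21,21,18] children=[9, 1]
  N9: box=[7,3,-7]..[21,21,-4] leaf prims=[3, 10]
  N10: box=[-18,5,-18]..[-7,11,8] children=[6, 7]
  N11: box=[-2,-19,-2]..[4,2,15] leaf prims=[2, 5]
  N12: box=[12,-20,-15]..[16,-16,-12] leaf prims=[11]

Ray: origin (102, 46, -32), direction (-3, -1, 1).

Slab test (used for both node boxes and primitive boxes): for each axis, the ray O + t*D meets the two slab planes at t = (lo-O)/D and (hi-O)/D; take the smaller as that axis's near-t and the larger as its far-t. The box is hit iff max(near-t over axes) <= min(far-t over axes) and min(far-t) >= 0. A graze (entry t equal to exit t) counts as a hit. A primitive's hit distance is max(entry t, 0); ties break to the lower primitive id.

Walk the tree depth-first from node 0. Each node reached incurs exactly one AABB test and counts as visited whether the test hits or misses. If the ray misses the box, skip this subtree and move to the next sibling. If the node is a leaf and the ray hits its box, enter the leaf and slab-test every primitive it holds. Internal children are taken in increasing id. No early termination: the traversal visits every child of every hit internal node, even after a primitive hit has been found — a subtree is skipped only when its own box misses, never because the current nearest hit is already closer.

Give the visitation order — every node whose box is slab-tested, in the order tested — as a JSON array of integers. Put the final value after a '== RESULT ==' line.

Traverse from the root:
N0 x:[27,121/3] y:[25,66] z:[14,50] -> hit [27,121/3], descend [3, 4, 8, 10]
  N3 x:[98/3,121/3] y:[44,65] z:[26,47] -> miss, prune
  N4 x:[86/3,103/3] y:[44,66] z:[17,31] -> miss, prune
  N8 x:[27,98/3] y:[25,46] z:[25,50] -> hit [27,98/3], descend [1, 9]
    N1 x:[88/3,98/3] y:[40,46] z:[35,50] -> miss, prune
    N9 x:[27,95/3] y:[25,43] z:[25,28] -> hit [27,28] leaf, test {P3(miss), P10(miss)}
  N10 x:[109/3,40] y:[35,41] z:[14,40] -> hit [109/3,40], descend [6, 7]
    N6 x:[109/3,113/3] y:[38,40] z:[14,18] -> miss, prune
    N7 x:[39,40] y:[35,41] z:[33,40] -> hit [39,40] leaf, test {P6(miss), P12@t=119/3}

order=[0, 3, 4, 8, 1, 9, 10, 6, 7]  |boxes|=9  |leaves|=2  hit=P12

== RESULT ==
[0, 3, 4, 8, 1, 9, 10, 6, 7]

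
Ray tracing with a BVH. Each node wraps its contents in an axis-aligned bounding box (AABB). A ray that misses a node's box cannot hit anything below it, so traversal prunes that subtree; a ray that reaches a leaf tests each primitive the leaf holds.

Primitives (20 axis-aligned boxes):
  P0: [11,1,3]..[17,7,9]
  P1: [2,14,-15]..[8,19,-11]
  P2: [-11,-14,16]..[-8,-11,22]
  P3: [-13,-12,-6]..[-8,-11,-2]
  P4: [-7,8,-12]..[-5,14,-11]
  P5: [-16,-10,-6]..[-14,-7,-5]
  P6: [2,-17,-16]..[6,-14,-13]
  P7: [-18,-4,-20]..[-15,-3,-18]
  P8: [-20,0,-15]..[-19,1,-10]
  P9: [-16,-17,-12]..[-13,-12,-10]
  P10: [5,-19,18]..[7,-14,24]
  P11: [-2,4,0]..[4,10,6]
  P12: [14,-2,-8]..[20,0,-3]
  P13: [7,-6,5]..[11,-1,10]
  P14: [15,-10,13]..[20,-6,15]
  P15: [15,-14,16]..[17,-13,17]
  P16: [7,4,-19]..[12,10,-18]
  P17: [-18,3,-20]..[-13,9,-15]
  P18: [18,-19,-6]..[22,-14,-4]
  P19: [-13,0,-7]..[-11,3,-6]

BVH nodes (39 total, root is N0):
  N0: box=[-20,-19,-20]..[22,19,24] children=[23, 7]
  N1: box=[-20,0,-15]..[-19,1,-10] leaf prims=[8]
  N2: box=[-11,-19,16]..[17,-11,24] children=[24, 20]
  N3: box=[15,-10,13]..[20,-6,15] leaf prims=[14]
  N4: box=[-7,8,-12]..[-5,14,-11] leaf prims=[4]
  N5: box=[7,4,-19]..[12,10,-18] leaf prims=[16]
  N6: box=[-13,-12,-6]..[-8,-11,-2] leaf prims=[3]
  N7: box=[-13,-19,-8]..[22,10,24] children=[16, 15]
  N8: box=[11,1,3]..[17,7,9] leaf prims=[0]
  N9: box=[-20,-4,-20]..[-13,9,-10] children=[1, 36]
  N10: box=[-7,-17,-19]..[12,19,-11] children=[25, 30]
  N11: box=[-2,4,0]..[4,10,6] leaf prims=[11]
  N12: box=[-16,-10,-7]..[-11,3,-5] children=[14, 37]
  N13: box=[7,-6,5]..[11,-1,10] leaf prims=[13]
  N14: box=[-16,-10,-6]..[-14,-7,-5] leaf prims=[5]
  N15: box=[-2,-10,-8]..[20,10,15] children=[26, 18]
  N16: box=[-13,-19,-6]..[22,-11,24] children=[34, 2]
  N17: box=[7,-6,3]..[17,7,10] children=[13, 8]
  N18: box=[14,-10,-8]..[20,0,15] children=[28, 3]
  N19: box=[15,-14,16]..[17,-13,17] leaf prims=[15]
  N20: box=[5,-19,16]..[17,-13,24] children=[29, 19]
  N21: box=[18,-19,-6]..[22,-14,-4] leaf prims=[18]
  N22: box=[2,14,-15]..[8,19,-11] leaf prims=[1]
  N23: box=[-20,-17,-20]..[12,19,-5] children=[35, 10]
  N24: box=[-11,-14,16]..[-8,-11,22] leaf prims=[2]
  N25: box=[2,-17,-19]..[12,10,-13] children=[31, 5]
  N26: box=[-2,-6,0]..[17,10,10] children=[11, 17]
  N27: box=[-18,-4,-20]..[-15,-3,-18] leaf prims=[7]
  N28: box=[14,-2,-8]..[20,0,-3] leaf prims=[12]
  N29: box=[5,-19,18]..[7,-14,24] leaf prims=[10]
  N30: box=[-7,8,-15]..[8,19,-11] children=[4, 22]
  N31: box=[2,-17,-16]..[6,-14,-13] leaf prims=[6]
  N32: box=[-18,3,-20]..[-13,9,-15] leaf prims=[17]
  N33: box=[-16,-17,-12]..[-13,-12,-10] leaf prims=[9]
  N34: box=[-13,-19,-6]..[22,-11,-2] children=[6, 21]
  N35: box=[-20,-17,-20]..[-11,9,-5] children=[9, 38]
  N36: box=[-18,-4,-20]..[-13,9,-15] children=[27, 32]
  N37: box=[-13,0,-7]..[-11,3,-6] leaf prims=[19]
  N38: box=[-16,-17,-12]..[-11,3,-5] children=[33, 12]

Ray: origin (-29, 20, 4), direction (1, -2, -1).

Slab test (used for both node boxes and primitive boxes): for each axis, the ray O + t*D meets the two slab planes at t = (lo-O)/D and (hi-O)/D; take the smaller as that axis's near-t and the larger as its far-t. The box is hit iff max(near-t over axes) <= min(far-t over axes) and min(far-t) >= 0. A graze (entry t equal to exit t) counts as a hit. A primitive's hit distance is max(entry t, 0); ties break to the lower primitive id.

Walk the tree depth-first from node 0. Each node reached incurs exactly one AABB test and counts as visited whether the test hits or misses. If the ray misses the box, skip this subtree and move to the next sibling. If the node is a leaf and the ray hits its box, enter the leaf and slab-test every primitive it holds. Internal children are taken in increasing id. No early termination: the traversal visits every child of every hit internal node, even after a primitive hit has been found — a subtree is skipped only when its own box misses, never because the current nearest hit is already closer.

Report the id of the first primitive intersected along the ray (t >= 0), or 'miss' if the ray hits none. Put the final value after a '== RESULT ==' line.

Walk:
N0 x:[9,51] y:[1/2,39/2] z:[-20,24] -> hit [9,39/2], descend [7, 23]
  N7 x:[16,51] y:[5,39/2] z:[-20,12] -> miss, prune
  N23 x:[9,41] y:[1/2,37/2] z:[9,24] -> hit [9,37/2], descend [10, 35]
    N10 x:[22,41] y:[1/2,37/2] z:[15,23] -> miss, prune
    N35 x:[9,18] y:[11/2,37/2] z:[9,24] -> hit [9,18], descend [9, 38]
      N9 x:[9,16] y:[11/2,12] z:[14,24] -> miss, prune
      N38 x:[13,18] y:[17/2,37/2] z:[9,16] -> hit [13,16], descend [12, 33]
        N12 x:[13,18] y:[17/2,15] z:[9,11] -> miss, prune
        N33 x:[13,16] y:[16,37/2] z:[14,16] -> hit [16,16] leaf, test {P9@t=16}

9 AABB tests over nodes [0, 7, 23, 10, 35, 9, 38, 12, 33]; 1 leaf entered; closest P9.

== RESULT ==
9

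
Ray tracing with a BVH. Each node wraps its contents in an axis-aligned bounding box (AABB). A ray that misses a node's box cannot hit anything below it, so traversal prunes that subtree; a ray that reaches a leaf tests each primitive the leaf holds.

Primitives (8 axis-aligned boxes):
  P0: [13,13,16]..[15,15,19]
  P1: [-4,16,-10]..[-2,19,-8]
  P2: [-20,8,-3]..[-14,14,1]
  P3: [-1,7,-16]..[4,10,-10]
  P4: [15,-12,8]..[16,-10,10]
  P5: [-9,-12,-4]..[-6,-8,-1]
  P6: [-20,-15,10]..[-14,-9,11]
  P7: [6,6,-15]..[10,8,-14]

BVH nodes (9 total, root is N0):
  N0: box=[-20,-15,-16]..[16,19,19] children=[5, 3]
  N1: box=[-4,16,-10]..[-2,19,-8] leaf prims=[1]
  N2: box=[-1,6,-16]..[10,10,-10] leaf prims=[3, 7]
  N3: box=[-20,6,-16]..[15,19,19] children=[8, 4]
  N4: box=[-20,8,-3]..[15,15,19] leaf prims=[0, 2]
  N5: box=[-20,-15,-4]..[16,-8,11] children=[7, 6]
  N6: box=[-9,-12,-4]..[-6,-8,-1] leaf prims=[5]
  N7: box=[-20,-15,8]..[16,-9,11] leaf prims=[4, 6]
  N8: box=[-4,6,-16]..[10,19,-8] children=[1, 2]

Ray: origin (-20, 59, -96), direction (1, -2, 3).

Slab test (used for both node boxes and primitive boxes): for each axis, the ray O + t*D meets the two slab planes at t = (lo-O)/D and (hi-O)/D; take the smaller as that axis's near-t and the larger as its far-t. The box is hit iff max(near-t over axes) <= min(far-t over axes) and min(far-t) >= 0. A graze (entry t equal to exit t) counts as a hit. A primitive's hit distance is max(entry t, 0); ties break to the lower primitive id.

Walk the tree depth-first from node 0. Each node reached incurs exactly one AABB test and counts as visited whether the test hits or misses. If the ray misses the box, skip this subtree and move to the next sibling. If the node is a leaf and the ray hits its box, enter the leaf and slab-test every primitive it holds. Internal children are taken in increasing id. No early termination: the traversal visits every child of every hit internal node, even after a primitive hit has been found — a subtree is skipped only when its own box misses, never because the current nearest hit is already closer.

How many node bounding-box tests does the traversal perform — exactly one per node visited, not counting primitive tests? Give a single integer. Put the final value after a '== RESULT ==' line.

Traverse from the root:
N0 x:[0,36] y:[20,37] z:[80/3,115/3] -> hit [80/3,36], descend [3, 5]
  N3 x:[0,35] y:[20,53/2] z:[80/3,115/3] -> miss, prune
  N5 x:[0,36] y:[67/2,37] z:[92/3,107/3] -> hit [67/2,107/3], descend [6, 7]
    N6 x:[11,14] y:[67/2,71/2] z:[92/3,95/3] -> miss, prune
    N7 x:[0,36] y:[34,37] z:[104/3,107/3] -> hit [104/3,107/3] leaf, test {P4@t=35, P6(miss)}

5 AABB tests over nodes [0, 3, 5, 6, 7]; 1 leaf entered; closest P4.

== RESULT ==
5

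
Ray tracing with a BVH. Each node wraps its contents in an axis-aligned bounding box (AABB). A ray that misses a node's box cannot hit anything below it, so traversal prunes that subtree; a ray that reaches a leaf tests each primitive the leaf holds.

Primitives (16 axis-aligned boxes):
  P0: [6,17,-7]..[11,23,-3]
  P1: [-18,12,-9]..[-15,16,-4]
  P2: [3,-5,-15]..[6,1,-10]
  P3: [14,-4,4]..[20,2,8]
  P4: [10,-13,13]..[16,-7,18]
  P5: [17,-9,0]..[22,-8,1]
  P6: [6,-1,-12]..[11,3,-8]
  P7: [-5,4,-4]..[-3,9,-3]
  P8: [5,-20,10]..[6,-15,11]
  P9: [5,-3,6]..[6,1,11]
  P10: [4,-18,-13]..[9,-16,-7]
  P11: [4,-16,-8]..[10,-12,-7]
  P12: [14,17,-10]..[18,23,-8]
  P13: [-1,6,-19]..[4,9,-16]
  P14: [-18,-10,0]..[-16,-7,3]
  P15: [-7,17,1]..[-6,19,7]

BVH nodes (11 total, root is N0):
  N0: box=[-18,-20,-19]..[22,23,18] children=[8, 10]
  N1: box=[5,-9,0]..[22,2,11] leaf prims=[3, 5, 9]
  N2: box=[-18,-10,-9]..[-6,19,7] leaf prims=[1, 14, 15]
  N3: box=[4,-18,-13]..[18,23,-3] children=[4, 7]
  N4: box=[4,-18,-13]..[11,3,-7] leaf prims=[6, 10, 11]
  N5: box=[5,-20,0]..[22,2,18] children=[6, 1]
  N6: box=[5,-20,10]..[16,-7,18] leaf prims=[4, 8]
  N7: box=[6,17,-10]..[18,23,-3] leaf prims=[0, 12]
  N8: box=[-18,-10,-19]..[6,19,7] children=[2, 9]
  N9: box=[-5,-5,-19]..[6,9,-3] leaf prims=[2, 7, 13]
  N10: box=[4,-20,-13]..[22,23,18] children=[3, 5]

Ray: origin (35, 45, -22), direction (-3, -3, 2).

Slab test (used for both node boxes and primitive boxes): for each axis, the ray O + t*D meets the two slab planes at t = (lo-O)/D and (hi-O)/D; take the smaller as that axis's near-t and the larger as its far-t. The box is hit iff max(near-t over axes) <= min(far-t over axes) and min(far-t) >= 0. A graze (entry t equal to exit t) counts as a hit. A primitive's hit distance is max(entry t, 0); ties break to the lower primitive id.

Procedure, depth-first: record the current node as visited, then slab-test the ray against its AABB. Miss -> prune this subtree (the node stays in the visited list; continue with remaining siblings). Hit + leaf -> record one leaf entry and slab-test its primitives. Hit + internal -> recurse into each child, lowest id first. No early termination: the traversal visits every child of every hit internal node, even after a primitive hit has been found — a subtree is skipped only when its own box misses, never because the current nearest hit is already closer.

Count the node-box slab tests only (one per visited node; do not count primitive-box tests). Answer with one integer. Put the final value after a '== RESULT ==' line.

Traverse from the root:
N0 x:[13/3,53/3] y:[22/3,65/3] z:[3/2,20] -> hit [22/3,53/3], descend [8, 10]
  N8 x:[29/3,53/3] y:[26/3,55/3] z:[3/2,29/2] -> hit [29/3,29/2], descend [2, 9]
    N2 x:[41/3,53/3] y:[26/3,55/3] z:[13/2,29/2] -> hit [41/3,29/2] leaf, test {P1(miss), P14(miss), P15(miss)}
    N9 x:[29/3,40/3] y:[12,50/3] z:[3/2,19/2] -> miss, prune
  N10 x:[13/3,31/3] y:[22/3,65/3] z:[9/2,20] -> hit [22/3,31/3], descend [3, 5]
    N3 x:[17/3,31/3] y:[22/3,21] z:[9/2,19/2] -> hit [22/3,19/2], descend [4, 7]
      N4 x:[8,31/3] y:[14,21] z:[9/2,15/2] -> miss, prune
      N7 x:[17/3,29/3] y:[22/3,28/3] z:[6,19/2] -> hit [22/3,28/3] leaf, test {P0@t=8, P12(miss)}
    N5 x:[13/3,10] y:[43/3,65/3] z:[11,20] -> miss, prune

Summary -> nodes [0, 8, 2, 9, 10, 3, 4, 7, 5]; box-tests=9; leaf-entries=2; first=P0

== RESULT ==
9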